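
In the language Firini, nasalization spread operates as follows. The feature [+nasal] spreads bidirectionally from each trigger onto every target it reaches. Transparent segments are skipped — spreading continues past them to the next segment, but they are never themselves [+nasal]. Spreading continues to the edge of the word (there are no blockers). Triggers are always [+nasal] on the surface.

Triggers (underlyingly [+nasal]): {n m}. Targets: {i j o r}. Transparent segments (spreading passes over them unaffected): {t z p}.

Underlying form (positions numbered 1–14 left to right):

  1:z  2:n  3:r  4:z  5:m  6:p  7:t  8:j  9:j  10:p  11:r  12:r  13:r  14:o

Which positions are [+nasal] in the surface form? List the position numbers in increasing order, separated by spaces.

2 3 5 8 9 11 12 13 14

From /n/ at 2 rightward: 3 /r/ → [+nasal]; 4 /z/ transparent; 5 /m/ is itself a trigger — this domain ends here.
From /n/ at 2 leftward: 1 /z/ transparent; word edge.
From /m/ at 5 rightward: 6 /p/ transparent; 7 /t/ transparent; 8 /j/ → [+nasal]; 9 /j/ → [+nasal]; 10 /p/ transparent; 11 /r/ → [+nasal]; 12 /r/ → [+nasal]; 13 /r/ → [+nasal]; 14 /o/ → [+nasal]; word edge.
From /m/ at 5 leftward: 4 /z/ transparent; 3 /r/ → [+nasal]; 2 /n/ is itself a trigger — this domain ends here.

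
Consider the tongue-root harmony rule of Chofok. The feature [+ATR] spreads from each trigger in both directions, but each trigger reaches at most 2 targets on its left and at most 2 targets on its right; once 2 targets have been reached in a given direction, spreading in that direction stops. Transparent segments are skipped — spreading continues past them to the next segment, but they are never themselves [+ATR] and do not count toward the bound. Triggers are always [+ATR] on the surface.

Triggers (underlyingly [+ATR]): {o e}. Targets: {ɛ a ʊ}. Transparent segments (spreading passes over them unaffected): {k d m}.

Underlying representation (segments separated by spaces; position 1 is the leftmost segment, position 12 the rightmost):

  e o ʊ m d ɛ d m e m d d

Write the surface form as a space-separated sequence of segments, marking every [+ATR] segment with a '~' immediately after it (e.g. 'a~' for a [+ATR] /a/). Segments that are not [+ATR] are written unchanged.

e~ o~ ʊ~ m d ɛ~ d m e~ m d d

From /e/ at 1 rightward: 2 /o/ is itself a trigger — this domain ends here.
From /e/ at 1 leftward: word edge.
From /o/ at 2 rightward: 3 /ʊ/ → [+ATR]; 4 /m/ transparent; 5 /d/ transparent; 6 /ɛ/ → [+ATR]; bound reached.
From /o/ at 2 leftward: 1 /e/ is itself a trigger — this domain ends here.
From /e/ at 9 rightward: 10 /m/ transparent; 11 /d/ transparent; 12 /d/ transparent; word edge.
From /e/ at 9 leftward: 8 /m/ transparent; 7 /d/ transparent; 6 /ɛ/ → [+ATR]; 5 /d/ transparent; 4 /m/ transparent; 3 /ʊ/ → [+ATR]; bound reached.
[+ATR] positions on the surface: 1 2 3 6 9.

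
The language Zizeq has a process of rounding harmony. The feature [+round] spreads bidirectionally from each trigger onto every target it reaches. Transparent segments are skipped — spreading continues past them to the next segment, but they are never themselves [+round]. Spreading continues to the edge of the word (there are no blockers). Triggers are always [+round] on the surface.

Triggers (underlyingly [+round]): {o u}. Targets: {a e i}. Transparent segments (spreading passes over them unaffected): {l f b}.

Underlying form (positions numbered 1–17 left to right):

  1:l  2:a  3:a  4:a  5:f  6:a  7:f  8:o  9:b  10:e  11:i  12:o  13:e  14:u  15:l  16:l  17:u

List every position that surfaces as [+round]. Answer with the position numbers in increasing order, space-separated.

2 3 4 6 8 10 11 12 13 14 17

From /o/ at 8 rightward: 9 /b/ transparent; 10 /e/ → [+round]; 11 /i/ → [+round]; 12 /o/ is itself a trigger — this domain ends here.
From /o/ at 8 leftward: 7 /f/ transparent; 6 /a/ → [+round]; 5 /f/ transparent; 4 /a/ → [+round]; 3 /a/ → [+round]; 2 /a/ → [+round]; 1 /l/ transparent; word edge.
From /o/ at 12 rightward: 13 /e/ → [+round]; 14 /u/ is itself a trigger — this domain ends here.
From /o/ at 12 leftward: 11 /i/ → [+round]; 10 /e/ → [+round]; 9 /b/ transparent; 8 /o/ is itself a trigger — this domain ends here.
From /u/ at 14 rightward: 15 /l/ transparent; 16 /l/ transparent; 17 /u/ is itself a trigger — this domain ends here.
From /u/ at 14 leftward: 13 /e/ → [+round]; 12 /o/ is itself a trigger — this domain ends here.
From /u/ at 17 rightward: word edge.
From /u/ at 17 leftward: 16 /l/ transparent; 15 /l/ transparent; 14 /u/ is itself a trigger — this domain ends here.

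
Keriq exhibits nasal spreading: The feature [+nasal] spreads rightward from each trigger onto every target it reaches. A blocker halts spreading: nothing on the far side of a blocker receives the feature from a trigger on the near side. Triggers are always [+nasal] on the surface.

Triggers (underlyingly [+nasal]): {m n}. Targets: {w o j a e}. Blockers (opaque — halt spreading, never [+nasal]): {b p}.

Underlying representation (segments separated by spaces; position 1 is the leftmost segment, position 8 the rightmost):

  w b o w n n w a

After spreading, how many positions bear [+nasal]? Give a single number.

From /n/ at 5 rightward: 6 /n/ is itself a trigger — this domain ends here.
From /n/ at 6 rightward: 7 /w/ → [+nasal]; 8 /a/ → [+nasal]; word edge.
Targets with no active source: positions 1 3 4 stay [-nasal].
[+nasal] positions on the surface: 5 6 7 8.

4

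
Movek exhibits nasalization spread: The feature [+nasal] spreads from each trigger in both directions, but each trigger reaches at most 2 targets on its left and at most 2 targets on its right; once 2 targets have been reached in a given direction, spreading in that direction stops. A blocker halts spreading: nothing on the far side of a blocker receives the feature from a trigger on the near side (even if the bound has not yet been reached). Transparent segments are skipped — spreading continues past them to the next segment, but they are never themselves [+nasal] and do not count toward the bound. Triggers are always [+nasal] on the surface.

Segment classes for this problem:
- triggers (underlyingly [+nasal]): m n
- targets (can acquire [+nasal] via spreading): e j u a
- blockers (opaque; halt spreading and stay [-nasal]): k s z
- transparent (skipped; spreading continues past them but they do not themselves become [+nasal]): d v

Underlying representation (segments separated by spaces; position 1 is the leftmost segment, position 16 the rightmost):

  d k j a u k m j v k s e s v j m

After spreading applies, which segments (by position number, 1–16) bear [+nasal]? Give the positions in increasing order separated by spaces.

7 8 15 16

From /m/ at 7 rightward: 8 /j/ → [+nasal]; 9 /v/ transparent; 10 /k/ blocks.
From /m/ at 7 leftward: 6 /k/ blocks.
From /m/ at 16 rightward: word edge.
From /m/ at 16 leftward: 15 /j/ → [+nasal]; 14 /v/ transparent; 13 /s/ blocks.
Targets with no active source: positions 3 4 5 12 stay [-nasal].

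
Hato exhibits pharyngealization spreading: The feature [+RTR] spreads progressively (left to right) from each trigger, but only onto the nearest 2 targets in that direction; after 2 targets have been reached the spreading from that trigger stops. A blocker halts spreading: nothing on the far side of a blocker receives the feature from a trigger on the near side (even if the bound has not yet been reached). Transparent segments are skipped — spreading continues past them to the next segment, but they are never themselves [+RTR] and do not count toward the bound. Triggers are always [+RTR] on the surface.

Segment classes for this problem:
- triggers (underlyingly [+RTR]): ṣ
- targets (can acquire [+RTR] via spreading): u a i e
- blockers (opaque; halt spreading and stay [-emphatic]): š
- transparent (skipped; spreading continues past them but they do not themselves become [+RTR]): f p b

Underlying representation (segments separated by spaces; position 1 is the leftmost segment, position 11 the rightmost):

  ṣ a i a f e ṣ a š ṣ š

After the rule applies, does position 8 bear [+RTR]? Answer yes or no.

yes

From /ṣ/ at 1 rightward: 2 /a/ → [+RTR]; 3 /i/ → [+RTR]; bound reached.
From /ṣ/ at 7 rightward: 8 /a/ → [+RTR]; 9 /š/ blocks.
From /ṣ/ at 10 rightward: 11 /š/ blocks.
Targets with no active source: positions 4 6 stay [-emphatic].
[+RTR] positions on the surface: 1 2 3 7 8 10.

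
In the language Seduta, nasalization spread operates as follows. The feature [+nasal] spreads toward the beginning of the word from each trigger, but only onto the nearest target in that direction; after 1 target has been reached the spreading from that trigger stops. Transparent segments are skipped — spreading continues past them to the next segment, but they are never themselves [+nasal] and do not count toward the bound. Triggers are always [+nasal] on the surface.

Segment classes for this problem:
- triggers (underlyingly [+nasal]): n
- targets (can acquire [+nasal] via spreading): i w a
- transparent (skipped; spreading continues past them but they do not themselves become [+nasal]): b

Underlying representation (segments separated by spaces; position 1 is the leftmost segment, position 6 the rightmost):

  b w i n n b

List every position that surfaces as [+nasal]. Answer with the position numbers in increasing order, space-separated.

3 4 5

From /n/ at 4 leftward: 3 /i/ → [+nasal]; bound reached.
From /n/ at 5 leftward: 4 /n/ is itself a trigger — this domain ends here.
Target with no active source: position 2 stays [-nasal].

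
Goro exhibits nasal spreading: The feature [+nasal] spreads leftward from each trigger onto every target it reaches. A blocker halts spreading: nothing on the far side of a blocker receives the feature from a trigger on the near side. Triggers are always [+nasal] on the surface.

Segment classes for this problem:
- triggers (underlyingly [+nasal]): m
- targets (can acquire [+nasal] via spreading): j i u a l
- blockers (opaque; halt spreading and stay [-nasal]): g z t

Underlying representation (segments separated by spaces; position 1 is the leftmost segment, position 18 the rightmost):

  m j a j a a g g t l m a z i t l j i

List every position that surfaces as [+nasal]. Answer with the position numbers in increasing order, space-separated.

1 10 11

From /m/ at 1 leftward: word edge.
From /m/ at 11 leftward: 10 /l/ → [+nasal]; 9 /t/ blocks.
Targets with no active source: positions 2 3 4 5 6 12 14 16 17 18 stay [-nasal].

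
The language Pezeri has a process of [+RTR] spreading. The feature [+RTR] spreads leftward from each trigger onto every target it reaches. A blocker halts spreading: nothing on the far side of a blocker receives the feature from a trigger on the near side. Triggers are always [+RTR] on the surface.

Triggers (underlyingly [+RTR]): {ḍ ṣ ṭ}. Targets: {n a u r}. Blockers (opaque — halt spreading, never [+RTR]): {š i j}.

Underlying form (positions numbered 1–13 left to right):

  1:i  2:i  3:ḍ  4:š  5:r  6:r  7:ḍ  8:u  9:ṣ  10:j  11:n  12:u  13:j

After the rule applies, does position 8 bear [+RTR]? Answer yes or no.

yes

From /ḍ/ at 3 leftward: 2 /i/ blocks.
From /ḍ/ at 7 leftward: 6 /r/ → [+RTR]; 5 /r/ → [+RTR]; 4 /š/ blocks.
From /ṣ/ at 9 leftward: 8 /u/ → [+RTR]; 7 /ḍ/ is itself a trigger — this domain ends here.
Targets with no active source: positions 11 12 stay [-emphatic].
[+RTR] positions on the surface: 3 5 6 7 8 9.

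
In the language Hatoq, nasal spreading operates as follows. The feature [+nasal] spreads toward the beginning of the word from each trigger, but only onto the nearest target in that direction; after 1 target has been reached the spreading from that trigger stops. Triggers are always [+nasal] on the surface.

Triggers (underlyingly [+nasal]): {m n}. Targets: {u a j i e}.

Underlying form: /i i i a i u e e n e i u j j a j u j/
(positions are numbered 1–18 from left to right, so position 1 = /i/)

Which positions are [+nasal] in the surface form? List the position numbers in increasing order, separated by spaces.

8 9

From /n/ at 9 leftward: 8 /e/ → [+nasal]; bound reached.
Targets with no active source: positions 1 2 3 4 5 6 7 10 11 12 13 14 15 16 17 18 stay [-nasal].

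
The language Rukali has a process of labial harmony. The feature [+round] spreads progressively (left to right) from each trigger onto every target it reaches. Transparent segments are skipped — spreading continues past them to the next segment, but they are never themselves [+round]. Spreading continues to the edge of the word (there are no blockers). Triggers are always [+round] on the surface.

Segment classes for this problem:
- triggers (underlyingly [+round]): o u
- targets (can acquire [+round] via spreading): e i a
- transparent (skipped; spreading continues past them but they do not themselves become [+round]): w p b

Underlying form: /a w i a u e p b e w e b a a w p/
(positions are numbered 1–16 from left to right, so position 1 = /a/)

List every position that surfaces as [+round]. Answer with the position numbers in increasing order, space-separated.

From /u/ at 5 rightward: 6 /e/ → [+round]; 7 /p/ transparent; 8 /b/ transparent; 9 /e/ → [+round]; 10 /w/ transparent; 11 /e/ → [+round]; 12 /b/ transparent; 13 /a/ → [+round]; 14 /a/ → [+round]; 15 /w/ transparent; 16 /p/ transparent; word edge.
Targets with no active source: positions 1 3 4 stay [-round].

5 6 9 11 13 14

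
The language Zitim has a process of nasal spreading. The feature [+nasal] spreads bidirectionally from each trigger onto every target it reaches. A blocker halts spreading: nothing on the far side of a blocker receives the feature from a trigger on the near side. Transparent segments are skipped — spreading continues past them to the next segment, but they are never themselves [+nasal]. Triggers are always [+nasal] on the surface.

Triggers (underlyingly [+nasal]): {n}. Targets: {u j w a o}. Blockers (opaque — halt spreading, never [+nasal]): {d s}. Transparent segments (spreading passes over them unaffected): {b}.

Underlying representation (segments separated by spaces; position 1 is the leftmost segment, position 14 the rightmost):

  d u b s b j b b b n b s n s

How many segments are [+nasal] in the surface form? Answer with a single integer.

From /n/ at 10 rightward: 11 /b/ transparent; 12 /s/ blocks.
From /n/ at 10 leftward: 9 /b/ transparent; 8 /b/ transparent; 7 /b/ transparent; 6 /j/ → [+nasal]; 5 /b/ transparent; 4 /s/ blocks.
From /n/ at 13 rightward: 14 /s/ blocks.
From /n/ at 13 leftward: 12 /s/ blocks.
Target with no active source: position 2 stays [-nasal].
[+nasal] positions on the surface: 6 10 13.

3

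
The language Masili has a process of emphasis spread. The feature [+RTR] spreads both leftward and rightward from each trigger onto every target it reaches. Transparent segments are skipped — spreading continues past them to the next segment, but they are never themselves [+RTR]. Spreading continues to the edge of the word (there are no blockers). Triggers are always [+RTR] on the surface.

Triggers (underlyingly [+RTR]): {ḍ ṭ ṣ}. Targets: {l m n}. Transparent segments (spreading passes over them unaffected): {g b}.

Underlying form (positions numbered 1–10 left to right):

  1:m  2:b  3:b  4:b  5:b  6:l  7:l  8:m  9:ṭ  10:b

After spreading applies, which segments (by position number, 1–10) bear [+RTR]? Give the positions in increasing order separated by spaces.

1 6 7 8 9

From /ṭ/ at 9 rightward: 10 /b/ transparent; word edge.
From /ṭ/ at 9 leftward: 8 /m/ → [+RTR]; 7 /l/ → [+RTR]; 6 /l/ → [+RTR]; 5 /b/ transparent; 4 /b/ transparent; 3 /b/ transparent; 2 /b/ transparent; 1 /m/ → [+RTR]; word edge.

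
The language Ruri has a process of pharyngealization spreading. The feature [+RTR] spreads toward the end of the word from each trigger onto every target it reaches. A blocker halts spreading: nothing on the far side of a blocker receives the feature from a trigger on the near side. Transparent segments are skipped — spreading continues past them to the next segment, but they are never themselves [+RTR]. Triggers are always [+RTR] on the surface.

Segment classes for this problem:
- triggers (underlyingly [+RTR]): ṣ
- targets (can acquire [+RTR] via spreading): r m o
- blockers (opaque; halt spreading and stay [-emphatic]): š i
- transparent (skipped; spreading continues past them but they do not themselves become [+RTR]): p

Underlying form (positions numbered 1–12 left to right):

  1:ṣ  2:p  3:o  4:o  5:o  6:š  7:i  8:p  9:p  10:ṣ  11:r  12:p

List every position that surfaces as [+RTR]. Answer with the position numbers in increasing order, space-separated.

1 3 4 5 10 11

From /ṣ/ at 1 rightward: 2 /p/ transparent; 3 /o/ → [+RTR]; 4 /o/ → [+RTR]; 5 /o/ → [+RTR]; 6 /š/ blocks.
From /ṣ/ at 10 rightward: 11 /r/ → [+RTR]; 12 /p/ transparent; word edge.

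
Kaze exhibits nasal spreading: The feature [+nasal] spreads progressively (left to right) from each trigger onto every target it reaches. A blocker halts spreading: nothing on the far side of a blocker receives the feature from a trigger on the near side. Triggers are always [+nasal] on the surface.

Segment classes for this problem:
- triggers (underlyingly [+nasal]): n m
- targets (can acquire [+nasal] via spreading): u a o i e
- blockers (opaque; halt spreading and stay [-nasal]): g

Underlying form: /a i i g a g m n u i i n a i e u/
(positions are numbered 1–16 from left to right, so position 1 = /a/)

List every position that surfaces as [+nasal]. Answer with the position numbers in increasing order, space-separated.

7 8 9 10 11 12 13 14 15 16

From /m/ at 7 rightward: 8 /n/ is itself a trigger — this domain ends here.
From /n/ at 8 rightward: 9 /u/ → [+nasal]; 10 /i/ → [+nasal]; 11 /i/ → [+nasal]; 12 /n/ is itself a trigger — this domain ends here.
From /n/ at 12 rightward: 13 /a/ → [+nasal]; 14 /i/ → [+nasal]; 15 /e/ → [+nasal]; 16 /u/ → [+nasal]; word edge.
Targets with no active source: positions 1 2 3 5 stay [-nasal].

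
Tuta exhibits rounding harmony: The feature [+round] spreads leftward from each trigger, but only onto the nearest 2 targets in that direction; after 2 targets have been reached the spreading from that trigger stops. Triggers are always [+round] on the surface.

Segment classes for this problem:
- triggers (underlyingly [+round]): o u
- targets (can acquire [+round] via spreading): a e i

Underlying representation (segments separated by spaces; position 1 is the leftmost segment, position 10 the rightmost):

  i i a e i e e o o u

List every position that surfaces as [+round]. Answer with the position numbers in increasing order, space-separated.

6 7 8 9 10

From /o/ at 8 leftward: 7 /e/ → [+round]; 6 /e/ → [+round]; bound reached.
From /o/ at 9 leftward: 8 /o/ is itself a trigger — this domain ends here.
From /u/ at 10 leftward: 9 /o/ is itself a trigger — this domain ends here.
Targets with no active source: positions 1 2 3 4 5 stay [-round].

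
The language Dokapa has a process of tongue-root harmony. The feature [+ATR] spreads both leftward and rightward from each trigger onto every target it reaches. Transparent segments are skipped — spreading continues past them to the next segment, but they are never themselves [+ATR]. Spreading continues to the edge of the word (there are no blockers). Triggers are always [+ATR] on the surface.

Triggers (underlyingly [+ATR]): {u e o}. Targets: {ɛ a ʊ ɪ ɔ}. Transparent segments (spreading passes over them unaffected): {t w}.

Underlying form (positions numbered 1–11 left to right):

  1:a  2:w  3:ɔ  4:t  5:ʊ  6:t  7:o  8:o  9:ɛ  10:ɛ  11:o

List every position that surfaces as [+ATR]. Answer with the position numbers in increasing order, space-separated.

From /o/ at 7 rightward: 8 /o/ is itself a trigger — this domain ends here.
From /o/ at 7 leftward: 6 /t/ transparent; 5 /ʊ/ → [+ATR]; 4 /t/ transparent; 3 /ɔ/ → [+ATR]; 2 /w/ transparent; 1 /a/ → [+ATR]; word edge.
From /o/ at 8 rightward: 9 /ɛ/ → [+ATR]; 10 /ɛ/ → [+ATR]; 11 /o/ is itself a trigger — this domain ends here.
From /o/ at 8 leftward: 7 /o/ is itself a trigger — this domain ends here.
From /o/ at 11 rightward: word edge.
From /o/ at 11 leftward: 10 /ɛ/ → [+ATR]; 9 /ɛ/ → [+ATR]; 8 /o/ is itself a trigger — this domain ends here.

1 3 5 7 8 9 10 11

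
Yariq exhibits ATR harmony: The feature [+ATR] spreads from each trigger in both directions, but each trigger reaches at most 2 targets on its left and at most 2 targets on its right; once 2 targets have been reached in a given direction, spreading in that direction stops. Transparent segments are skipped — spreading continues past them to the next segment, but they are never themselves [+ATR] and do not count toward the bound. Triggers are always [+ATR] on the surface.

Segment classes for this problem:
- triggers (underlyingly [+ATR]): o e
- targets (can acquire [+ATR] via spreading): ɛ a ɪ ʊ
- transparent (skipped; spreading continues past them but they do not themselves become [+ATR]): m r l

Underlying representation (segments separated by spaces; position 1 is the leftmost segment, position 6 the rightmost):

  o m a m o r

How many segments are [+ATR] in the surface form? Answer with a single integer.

From /o/ at 1 rightward: 2 /m/ transparent; 3 /a/ → [+ATR]; 4 /m/ transparent; 5 /o/ is itself a trigger — this domain ends here.
From /o/ at 1 leftward: word edge.
From /o/ at 5 rightward: 6 /r/ transparent; word edge.
From /o/ at 5 leftward: 4 /m/ transparent; 3 /a/ → [+ATR]; 2 /m/ transparent; 1 /o/ is itself a trigger — this domain ends here.
[+ATR] positions on the surface: 1 3 5.

3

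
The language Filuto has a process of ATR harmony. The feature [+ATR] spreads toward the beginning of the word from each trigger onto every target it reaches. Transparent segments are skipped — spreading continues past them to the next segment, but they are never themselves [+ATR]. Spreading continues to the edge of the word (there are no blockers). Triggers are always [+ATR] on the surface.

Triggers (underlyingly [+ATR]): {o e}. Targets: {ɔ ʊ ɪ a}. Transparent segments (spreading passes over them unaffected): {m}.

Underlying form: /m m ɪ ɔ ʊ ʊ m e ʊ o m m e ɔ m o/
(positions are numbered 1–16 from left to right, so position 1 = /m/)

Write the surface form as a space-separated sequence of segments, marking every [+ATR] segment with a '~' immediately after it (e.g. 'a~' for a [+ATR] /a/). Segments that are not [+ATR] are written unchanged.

From /e/ at 8 leftward: 7 /m/ transparent; 6 /ʊ/ → [+ATR]; 5 /ʊ/ → [+ATR]; 4 /ɔ/ → [+ATR]; 3 /ɪ/ → [+ATR]; 2 /m/ transparent; 1 /m/ transparent; word edge.
From /o/ at 10 leftward: 9 /ʊ/ → [+ATR]; 8 /e/ is itself a trigger — this domain ends here.
From /e/ at 13 leftward: 12 /m/ transparent; 11 /m/ transparent; 10 /o/ is itself a trigger — this domain ends here.
From /o/ at 16 leftward: 15 /m/ transparent; 14 /ɔ/ → [+ATR]; 13 /e/ is itself a trigger — this domain ends here.
[+ATR] positions on the surface: 3 4 5 6 8 9 10 13 14 16.

m m ɪ~ ɔ~ ʊ~ ʊ~ m e~ ʊ~ o~ m m e~ ɔ~ m o~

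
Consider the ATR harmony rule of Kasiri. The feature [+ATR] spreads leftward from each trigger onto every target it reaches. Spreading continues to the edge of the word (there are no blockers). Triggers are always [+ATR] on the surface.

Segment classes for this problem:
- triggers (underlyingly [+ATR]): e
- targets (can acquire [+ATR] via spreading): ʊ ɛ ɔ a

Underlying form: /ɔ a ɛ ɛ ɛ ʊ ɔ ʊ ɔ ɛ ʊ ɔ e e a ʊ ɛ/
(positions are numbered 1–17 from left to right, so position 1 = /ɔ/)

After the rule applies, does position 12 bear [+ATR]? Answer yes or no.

yes

From /e/ at 13 leftward: 12 /ɔ/ → [+ATR]; 11 /ʊ/ → [+ATR]; 10 /ɛ/ → [+ATR]; 9 /ɔ/ → [+ATR]; 8 /ʊ/ → [+ATR]; 7 /ɔ/ → [+ATR]; 6 /ʊ/ → [+ATR]; 5 /ɛ/ → [+ATR]; 4 /ɛ/ → [+ATR]; 3 /ɛ/ → [+ATR]; 2 /a/ → [+ATR]; 1 /ɔ/ → [+ATR]; word edge.
From /e/ at 14 leftward: 13 /e/ is itself a trigger — this domain ends here.
Targets with no active source: positions 15 16 17 stay [-ATR].
[+ATR] positions on the surface: 1 2 3 4 5 6 7 8 9 10 11 12 13 14.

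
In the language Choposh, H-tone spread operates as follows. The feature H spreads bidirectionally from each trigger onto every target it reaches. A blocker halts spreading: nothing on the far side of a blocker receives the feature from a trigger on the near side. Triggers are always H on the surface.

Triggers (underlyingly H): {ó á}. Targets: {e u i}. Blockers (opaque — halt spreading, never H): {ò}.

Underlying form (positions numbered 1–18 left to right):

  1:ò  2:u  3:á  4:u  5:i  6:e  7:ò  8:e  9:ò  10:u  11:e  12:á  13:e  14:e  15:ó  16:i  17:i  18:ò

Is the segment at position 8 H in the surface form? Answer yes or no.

From /á/ at 3 rightward: 4 /u/ → H; 5 /i/ → H; 6 /e/ → H; 7 /ò/ blocks.
From /á/ at 3 leftward: 2 /u/ → H; 1 /ò/ blocks.
From /á/ at 12 rightward: 13 /e/ → H; 14 /e/ → H; 15 /ó/ is itself a trigger — this domain ends here.
From /á/ at 12 leftward: 11 /e/ → H; 10 /u/ → H; 9 /ò/ blocks.
From /ó/ at 15 rightward: 16 /i/ → H; 17 /i/ → H; 18 /ò/ blocks.
From /ó/ at 15 leftward: 14 /e/ → H; 13 /e/ → H; 12 /á/ is itself a trigger — this domain ends here.
Target with no active source: position 8 stays [-high tone].
H positions on the surface: 2 3 4 5 6 10 11 12 13 14 15 16 17.

no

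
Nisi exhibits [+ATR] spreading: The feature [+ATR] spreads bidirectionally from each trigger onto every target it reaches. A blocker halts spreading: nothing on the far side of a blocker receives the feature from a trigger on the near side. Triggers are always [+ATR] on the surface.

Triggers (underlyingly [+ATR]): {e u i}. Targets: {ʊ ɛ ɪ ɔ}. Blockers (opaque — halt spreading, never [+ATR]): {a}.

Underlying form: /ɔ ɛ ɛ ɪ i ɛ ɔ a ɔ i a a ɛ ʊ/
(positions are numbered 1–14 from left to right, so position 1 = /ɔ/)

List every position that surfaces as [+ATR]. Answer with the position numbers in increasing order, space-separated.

1 2 3 4 5 6 7 9 10

From /i/ at 5 rightward: 6 /ɛ/ → [+ATR]; 7 /ɔ/ → [+ATR]; 8 /a/ blocks.
From /i/ at 5 leftward: 4 /ɪ/ → [+ATR]; 3 /ɛ/ → [+ATR]; 2 /ɛ/ → [+ATR]; 1 /ɔ/ → [+ATR]; word edge.
From /i/ at 10 rightward: 11 /a/ blocks.
From /i/ at 10 leftward: 9 /ɔ/ → [+ATR]; 8 /a/ blocks.
Targets with no active source: positions 13 14 stay [-ATR].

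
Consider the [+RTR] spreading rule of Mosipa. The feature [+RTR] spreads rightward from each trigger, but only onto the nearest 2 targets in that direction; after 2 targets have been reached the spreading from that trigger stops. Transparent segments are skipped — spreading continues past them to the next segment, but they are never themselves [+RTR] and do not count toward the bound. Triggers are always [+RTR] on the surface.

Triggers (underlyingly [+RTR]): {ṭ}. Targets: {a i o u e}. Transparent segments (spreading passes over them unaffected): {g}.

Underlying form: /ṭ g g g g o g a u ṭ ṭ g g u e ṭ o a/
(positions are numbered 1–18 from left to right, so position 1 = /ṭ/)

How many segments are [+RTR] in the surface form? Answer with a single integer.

From /ṭ/ at 1 rightward: 2 /g/ transparent; 3 /g/ transparent; 4 /g/ transparent; 5 /g/ transparent; 6 /o/ → [+RTR]; 7 /g/ transparent; 8 /a/ → [+RTR]; bound reached.
From /ṭ/ at 10 rightward: 11 /ṭ/ is itself a trigger — this domain ends here.
From /ṭ/ at 11 rightward: 12 /g/ transparent; 13 /g/ transparent; 14 /u/ → [+RTR]; 15 /e/ → [+RTR]; bound reached.
From /ṭ/ at 16 rightward: 17 /o/ → [+RTR]; 18 /a/ → [+RTR]; bound reached.
Target with no active source: position 9 stays [-emphatic].
[+RTR] positions on the surface: 1 6 8 10 11 14 15 16 17 18.

10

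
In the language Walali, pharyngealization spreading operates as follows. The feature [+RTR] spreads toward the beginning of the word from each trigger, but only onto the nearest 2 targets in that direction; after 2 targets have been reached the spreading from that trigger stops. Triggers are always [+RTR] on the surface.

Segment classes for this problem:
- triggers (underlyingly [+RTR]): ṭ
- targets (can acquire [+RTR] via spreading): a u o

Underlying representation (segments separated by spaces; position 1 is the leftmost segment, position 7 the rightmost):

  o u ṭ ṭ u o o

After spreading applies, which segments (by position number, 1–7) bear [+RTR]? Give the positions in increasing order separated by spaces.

From /ṭ/ at 3 leftward: 2 /u/ → [+RTR]; 1 /o/ → [+RTR]; bound reached.
From /ṭ/ at 4 leftward: 3 /ṭ/ is itself a trigger — this domain ends here.
Targets with no active source: positions 5 6 7 stay [-emphatic].

1 2 3 4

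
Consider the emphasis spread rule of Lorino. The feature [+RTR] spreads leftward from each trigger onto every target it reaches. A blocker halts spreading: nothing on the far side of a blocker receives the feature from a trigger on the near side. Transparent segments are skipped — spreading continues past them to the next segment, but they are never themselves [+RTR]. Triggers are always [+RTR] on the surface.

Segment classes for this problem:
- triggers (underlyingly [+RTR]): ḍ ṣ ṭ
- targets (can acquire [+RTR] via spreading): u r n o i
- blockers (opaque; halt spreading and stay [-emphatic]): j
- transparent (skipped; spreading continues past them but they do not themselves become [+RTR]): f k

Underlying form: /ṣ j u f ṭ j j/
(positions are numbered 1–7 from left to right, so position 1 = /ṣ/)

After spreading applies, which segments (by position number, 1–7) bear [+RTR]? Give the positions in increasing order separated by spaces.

From /ṣ/ at 1 leftward: word edge.
From /ṭ/ at 5 leftward: 4 /f/ transparent; 3 /u/ → [+RTR]; 2 /j/ blocks.

1 3 5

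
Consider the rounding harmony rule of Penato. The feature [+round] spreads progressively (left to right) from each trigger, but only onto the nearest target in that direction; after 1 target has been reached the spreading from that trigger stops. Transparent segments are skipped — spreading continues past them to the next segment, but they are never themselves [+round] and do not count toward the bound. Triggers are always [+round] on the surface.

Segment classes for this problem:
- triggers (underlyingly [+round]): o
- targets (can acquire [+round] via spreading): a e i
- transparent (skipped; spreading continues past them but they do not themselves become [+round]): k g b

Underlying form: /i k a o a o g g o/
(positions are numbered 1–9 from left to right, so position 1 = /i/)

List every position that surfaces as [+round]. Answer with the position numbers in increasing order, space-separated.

4 5 6 9

From /o/ at 4 rightward: 5 /a/ → [+round]; bound reached.
From /o/ at 6 rightward: 7 /g/ transparent; 8 /g/ transparent; 9 /o/ is itself a trigger — this domain ends here.
From /o/ at 9 rightward: word edge.
Targets with no active source: positions 1 3 stay [-round].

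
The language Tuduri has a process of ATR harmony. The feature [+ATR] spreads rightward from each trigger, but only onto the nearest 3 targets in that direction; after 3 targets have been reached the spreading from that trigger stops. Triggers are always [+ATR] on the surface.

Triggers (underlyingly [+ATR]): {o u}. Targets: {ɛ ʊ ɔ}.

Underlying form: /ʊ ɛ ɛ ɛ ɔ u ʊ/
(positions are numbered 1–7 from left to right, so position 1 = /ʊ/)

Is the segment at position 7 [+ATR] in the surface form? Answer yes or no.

From /u/ at 6 rightward: 7 /ʊ/ → [+ATR]; word edge.
Targets with no active source: positions 1 2 3 4 5 stay [-ATR].
[+ATR] positions on the surface: 6 7.

yes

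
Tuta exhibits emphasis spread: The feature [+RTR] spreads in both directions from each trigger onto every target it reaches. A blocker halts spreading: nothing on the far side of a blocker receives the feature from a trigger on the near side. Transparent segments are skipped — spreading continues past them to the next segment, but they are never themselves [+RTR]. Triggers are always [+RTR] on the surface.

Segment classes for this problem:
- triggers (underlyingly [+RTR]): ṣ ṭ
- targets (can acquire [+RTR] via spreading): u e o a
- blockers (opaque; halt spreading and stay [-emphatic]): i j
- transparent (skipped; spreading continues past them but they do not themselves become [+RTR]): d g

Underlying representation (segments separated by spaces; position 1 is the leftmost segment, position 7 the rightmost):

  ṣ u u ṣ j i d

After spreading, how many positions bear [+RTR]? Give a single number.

From /ṣ/ at 1 rightward: 2 /u/ → [+RTR]; 3 /u/ → [+RTR]; 4 /ṣ/ is itself a trigger — this domain ends here.
From /ṣ/ at 1 leftward: word edge.
From /ṣ/ at 4 rightward: 5 /j/ blocks.
From /ṣ/ at 4 leftward: 3 /u/ → [+RTR]; 2 /u/ → [+RTR]; 1 /ṣ/ is itself a trigger — this domain ends here.
[+RTR] positions on the surface: 1 2 3 4.

4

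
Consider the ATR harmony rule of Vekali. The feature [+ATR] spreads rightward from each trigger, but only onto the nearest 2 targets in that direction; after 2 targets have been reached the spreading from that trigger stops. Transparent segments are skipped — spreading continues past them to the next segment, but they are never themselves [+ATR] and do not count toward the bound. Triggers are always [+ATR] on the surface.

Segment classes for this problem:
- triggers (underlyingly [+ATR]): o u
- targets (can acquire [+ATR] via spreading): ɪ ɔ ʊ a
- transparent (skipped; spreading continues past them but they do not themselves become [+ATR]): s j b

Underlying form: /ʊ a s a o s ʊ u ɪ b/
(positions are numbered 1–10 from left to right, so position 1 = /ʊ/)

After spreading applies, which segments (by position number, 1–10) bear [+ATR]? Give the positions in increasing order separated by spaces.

From /o/ at 5 rightward: 6 /s/ transparent; 7 /ʊ/ → [+ATR]; 8 /u/ is itself a trigger — this domain ends here.
From /u/ at 8 rightward: 9 /ɪ/ → [+ATR]; 10 /b/ transparent; word edge.
Targets with no active source: positions 1 2 4 stay [-ATR].

5 7 8 9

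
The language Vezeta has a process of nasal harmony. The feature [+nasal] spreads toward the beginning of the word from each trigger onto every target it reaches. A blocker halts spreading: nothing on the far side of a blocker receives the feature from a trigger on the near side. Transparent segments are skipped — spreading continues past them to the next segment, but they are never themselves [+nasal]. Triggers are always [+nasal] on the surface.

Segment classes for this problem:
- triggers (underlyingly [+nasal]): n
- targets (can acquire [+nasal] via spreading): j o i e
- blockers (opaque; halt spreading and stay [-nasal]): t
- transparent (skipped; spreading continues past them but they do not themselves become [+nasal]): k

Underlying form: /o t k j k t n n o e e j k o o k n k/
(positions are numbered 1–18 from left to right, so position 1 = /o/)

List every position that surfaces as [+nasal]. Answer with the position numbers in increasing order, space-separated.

From /n/ at 7 leftward: 6 /t/ blocks.
From /n/ at 8 leftward: 7 /n/ is itself a trigger — this domain ends here.
From /n/ at 17 leftward: 16 /k/ transparent; 15 /o/ → [+nasal]; 14 /o/ → [+nasal]; 13 /k/ transparent; 12 /j/ → [+nasal]; 11 /e/ → [+nasal]; 10 /e/ → [+nasal]; 9 /o/ → [+nasal]; 8 /n/ is itself a trigger — this domain ends here.
Targets with no active source: positions 1 4 stay [-nasal].

7 8 9 10 11 12 14 15 17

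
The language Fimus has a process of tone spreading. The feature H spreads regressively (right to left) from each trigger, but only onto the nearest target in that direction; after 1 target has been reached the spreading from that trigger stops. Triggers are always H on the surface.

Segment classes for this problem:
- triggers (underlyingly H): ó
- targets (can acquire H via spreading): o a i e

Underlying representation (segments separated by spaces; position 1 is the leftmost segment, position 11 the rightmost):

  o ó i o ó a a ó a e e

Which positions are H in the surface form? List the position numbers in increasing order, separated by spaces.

From /ó/ at 2 leftward: 1 /o/ → H; bound reached.
From /ó/ at 5 leftward: 4 /o/ → H; bound reached.
From /ó/ at 8 leftward: 7 /a/ → H; bound reached.
Targets with no active source: positions 3 6 9 10 11 stay [-high tone].

1 2 4 5 7 8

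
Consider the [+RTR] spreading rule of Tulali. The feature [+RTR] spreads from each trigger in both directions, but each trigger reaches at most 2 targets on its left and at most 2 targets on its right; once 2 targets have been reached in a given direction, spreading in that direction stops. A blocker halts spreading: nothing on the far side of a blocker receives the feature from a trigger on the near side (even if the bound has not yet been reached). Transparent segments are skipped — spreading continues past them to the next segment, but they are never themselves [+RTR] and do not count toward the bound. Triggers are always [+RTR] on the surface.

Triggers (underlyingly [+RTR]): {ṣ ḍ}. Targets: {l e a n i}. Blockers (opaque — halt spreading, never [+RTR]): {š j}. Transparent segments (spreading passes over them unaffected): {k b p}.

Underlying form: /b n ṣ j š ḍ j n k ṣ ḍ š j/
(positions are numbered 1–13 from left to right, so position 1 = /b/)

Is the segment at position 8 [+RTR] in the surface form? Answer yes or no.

From /ṣ/ at 3 rightward: 4 /j/ blocks.
From /ṣ/ at 3 leftward: 2 /n/ → [+RTR]; 1 /b/ transparent; word edge.
From /ḍ/ at 6 rightward: 7 /j/ blocks.
From /ḍ/ at 6 leftward: 5 /š/ blocks.
From /ṣ/ at 10 rightward: 11 /ḍ/ is itself a trigger — this domain ends here.
From /ṣ/ at 10 leftward: 9 /k/ transparent; 8 /n/ → [+RTR]; 7 /j/ blocks.
From /ḍ/ at 11 rightward: 12 /š/ blocks.
From /ḍ/ at 11 leftward: 10 /ṣ/ is itself a trigger — this domain ends here.
[+RTR] positions on the surface: 2 3 6 8 10 11.

yes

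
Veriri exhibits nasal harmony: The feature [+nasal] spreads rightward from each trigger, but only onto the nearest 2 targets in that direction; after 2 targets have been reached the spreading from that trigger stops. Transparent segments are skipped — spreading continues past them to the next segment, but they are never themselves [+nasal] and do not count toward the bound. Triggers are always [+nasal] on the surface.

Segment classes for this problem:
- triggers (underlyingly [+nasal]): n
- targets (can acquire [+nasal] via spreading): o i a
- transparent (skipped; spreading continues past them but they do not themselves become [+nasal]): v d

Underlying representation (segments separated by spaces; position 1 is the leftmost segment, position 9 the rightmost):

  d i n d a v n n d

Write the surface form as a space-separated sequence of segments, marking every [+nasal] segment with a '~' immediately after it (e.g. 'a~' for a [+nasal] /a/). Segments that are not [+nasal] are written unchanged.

d i n~ d a~ v n~ n~ d

From /n/ at 3 rightward: 4 /d/ transparent; 5 /a/ → [+nasal]; 6 /v/ transparent; 7 /n/ is itself a trigger — this domain ends here.
From /n/ at 7 rightward: 8 /n/ is itself a trigger — this domain ends here.
From /n/ at 8 rightward: 9 /d/ transparent; word edge.
Target with no active source: position 2 stays [-nasal].
[+nasal] positions on the surface: 3 5 7 8.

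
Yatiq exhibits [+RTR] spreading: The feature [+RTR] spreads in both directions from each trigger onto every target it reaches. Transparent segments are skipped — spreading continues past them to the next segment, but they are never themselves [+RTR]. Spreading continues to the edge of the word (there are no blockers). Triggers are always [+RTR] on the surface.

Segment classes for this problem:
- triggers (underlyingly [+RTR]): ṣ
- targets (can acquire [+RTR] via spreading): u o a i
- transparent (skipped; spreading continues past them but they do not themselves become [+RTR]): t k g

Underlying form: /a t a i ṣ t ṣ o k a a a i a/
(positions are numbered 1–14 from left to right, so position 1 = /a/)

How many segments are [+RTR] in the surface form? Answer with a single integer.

From /ṣ/ at 5 rightward: 6 /t/ transparent; 7 /ṣ/ is itself a trigger — this domain ends here.
From /ṣ/ at 5 leftward: 4 /i/ → [+RTR]; 3 /a/ → [+RTR]; 2 /t/ transparent; 1 /a/ → [+RTR]; word edge.
From /ṣ/ at 7 rightward: 8 /o/ → [+RTR]; 9 /k/ transparent; 10 /a/ → [+RTR]; 11 /a/ → [+RTR]; 12 /a/ → [+RTR]; 13 /i/ → [+RTR]; 14 /a/ → [+RTR]; word edge.
From /ṣ/ at 7 leftward: 6 /t/ transparent; 5 /ṣ/ is itself a trigger — this domain ends here.
[+RTR] positions on the surface: 1 3 4 5 7 8 10 11 12 13 14.

11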